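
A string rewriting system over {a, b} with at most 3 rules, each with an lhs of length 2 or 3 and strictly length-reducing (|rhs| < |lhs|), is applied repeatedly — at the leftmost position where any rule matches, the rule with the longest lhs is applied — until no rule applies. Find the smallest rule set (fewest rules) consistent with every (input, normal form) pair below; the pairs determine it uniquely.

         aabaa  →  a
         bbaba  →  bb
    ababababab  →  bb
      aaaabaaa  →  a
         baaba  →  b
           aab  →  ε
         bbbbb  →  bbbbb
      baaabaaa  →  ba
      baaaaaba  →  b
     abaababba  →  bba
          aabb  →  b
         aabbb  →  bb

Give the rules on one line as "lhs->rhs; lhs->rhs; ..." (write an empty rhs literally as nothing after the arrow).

  | aabaa => abaa => a
  | bbaba => bb
  | ababababab => bababab => bbab => bb
  | aaaabaaa => aaabaaa => aabaaa => abaaa => aa => a

aa->a; ab->; aba->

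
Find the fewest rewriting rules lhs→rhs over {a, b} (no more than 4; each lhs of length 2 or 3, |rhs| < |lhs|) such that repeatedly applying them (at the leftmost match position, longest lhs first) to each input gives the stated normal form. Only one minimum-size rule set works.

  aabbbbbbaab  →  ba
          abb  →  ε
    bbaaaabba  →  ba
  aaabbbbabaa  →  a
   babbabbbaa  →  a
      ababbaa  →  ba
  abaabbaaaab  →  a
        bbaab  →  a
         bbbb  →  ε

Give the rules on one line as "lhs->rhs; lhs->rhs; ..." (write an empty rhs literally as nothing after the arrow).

  | aabbbbbbaab => abbbbbaab => bbbbbaab => bbbaab => baab => ba
  | abb => bb => ε
  | bbaaaabba => aaaabba => aaabba => aabba => aba => ba
  | aaabbbbabaa => aabbbbabaa => abbbabaa => bbbabaa => babaa => bbaa => aa => a

aa->a; aab->a; ab->b; bb->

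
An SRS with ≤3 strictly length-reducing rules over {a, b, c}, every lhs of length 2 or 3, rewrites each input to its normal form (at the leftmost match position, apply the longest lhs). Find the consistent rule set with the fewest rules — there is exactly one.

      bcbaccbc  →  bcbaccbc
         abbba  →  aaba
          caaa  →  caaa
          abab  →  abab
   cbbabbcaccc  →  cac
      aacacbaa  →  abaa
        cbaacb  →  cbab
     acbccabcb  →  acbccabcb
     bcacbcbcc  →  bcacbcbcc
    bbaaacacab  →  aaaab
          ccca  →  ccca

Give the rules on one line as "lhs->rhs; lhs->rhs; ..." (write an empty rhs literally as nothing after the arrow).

aac->a; bb->a

  | bcbaccbc
  | abbba => aaba
  | caaa
  | abab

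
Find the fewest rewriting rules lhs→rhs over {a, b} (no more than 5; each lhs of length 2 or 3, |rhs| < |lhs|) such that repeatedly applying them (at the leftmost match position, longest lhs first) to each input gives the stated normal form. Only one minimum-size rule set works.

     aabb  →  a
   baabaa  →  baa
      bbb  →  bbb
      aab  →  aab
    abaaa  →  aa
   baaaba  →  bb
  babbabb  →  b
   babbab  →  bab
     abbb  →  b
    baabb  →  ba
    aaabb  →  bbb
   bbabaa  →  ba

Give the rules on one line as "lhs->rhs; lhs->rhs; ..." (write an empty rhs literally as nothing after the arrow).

  | aabb => a
  | baabaa => baa
  | bbb
  | aab

aaa->b; aba->; abb->; bba->b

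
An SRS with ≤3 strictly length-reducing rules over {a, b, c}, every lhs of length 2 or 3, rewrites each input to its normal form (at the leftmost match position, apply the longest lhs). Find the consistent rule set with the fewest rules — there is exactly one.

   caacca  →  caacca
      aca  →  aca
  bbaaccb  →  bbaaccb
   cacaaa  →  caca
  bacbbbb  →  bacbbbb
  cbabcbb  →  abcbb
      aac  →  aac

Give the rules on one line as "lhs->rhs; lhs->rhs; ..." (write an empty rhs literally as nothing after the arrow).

  | caacca
  | aca
  | bbaaccb
  | cacaaa => caca

aaa->a; cba->a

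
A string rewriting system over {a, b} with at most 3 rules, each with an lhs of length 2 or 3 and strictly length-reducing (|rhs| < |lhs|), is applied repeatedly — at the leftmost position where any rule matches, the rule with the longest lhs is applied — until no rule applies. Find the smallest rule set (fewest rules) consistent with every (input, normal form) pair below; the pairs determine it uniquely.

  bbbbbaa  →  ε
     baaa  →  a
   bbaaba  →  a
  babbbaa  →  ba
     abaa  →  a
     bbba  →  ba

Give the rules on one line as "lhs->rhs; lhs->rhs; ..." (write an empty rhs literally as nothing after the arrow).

aa->b; bb->

  | bbbbbaa => bbbaa => baa => bb => ε
  | baaa => bba => a
  | bbaaba => aaba => bba => a
  | babbbaa => babaa => babb => ba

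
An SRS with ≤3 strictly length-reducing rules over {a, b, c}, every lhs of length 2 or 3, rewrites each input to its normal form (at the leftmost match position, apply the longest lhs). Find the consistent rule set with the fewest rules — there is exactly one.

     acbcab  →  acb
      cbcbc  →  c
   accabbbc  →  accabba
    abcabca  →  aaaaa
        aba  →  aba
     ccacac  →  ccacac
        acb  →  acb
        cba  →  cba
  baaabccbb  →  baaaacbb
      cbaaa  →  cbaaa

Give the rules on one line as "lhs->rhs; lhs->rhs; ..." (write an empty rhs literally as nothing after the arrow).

bc->a; caa->c

  | acbcab => acaab => acb
  | cbcbc => cabc => caa => c
  | accabbbc => accabba
  | abcabca => aaabca => aaaaa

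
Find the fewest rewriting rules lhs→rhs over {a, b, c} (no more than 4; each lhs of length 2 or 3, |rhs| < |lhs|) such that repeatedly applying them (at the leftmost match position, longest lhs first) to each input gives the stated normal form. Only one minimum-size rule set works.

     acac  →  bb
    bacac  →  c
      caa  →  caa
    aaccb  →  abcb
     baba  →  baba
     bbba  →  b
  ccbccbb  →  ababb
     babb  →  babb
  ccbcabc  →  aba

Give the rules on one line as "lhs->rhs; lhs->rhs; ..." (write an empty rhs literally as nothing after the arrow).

  | acac => bac => bb
  | bacac => bbac => c
  | caa
  | aaccb => abcb

ac->b; bba->; cab->c; cc->a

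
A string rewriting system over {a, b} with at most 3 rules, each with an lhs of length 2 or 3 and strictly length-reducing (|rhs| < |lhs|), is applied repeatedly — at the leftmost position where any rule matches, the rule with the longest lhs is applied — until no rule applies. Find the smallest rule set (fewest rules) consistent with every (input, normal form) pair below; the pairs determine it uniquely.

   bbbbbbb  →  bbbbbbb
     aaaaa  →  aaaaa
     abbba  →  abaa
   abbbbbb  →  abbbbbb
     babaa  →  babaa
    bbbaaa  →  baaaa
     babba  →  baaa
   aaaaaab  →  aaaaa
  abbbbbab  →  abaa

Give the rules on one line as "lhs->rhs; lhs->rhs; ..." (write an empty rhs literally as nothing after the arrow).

  | bbbbbbb
  | aaaaa
  | abbba => abaa
  | abbbbbb

aab->a; bba->aa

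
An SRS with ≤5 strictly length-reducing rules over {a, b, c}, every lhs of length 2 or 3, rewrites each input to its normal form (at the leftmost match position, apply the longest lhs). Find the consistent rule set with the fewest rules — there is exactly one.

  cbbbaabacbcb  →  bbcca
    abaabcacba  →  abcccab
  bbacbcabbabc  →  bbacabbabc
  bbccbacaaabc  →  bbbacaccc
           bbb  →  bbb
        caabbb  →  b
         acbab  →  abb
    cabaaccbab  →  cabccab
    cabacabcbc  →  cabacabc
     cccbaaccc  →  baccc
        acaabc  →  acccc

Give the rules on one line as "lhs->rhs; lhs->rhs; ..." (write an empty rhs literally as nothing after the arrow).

  | cbbbaabacbcb => bbaabacbcb => bbccacbcb => bbccacb => bbcca
  | abaabcacba => abcccacba => abcccab
  | bbacbcabbabc => bbacabbabc
  | bbccbacaaabc => bbbacaaabc => bbbacaccc

aab->cc; cb->; cba->b; ccb->b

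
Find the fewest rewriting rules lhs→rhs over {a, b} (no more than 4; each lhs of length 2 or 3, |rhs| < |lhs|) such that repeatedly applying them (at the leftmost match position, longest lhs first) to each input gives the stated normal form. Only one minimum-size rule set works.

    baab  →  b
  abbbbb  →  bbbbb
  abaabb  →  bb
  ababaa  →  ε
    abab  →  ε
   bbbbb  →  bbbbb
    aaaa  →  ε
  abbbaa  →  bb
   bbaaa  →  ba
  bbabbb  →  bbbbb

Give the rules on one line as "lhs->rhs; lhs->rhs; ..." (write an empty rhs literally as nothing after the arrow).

  | baab => b
  | abbbbb => bbbbb
  | abaabb => aabb => bb
  | ababaa => abaa => aa => ε

aa->; ab->; abb->bb; baa->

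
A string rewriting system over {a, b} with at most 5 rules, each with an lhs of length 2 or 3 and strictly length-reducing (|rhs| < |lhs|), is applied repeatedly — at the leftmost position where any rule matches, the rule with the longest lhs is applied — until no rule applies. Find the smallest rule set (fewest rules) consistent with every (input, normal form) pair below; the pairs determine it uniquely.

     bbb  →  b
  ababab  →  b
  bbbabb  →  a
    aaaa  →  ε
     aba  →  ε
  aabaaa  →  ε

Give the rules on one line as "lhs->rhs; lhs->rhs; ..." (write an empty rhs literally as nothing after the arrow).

  | bbb => ab => b
  | ababab => babab => bab => b
  | bbbabb => ababb => babb => bb => a
  | aaaa => aa => ε

aa->; ab->b; ba->; bb->a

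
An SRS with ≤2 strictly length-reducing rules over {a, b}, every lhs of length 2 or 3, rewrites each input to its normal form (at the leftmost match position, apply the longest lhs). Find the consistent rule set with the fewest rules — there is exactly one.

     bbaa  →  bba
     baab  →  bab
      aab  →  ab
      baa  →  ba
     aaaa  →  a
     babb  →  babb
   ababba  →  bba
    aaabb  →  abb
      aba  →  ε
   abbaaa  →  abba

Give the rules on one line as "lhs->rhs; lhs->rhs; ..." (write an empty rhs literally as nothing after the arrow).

aa->a; aba->

  | bbaa => bba
  | baab => bab
  | aab => ab
  | baa => ba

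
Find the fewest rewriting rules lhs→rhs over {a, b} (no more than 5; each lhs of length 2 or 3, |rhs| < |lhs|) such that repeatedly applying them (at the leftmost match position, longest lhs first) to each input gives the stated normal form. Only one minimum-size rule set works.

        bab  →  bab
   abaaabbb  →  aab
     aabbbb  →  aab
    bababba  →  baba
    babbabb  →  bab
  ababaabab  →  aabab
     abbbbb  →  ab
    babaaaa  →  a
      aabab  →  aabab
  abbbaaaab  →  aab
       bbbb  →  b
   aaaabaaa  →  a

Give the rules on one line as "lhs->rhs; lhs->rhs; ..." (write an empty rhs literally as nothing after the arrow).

aaa->a; baa->aa; bb->b; bba->

  | bab
  | abaaabbb => aaaabbb => aabbb => aabb => aab
  | aabbbb => aabbb => aabb => aab
  | bababba => baba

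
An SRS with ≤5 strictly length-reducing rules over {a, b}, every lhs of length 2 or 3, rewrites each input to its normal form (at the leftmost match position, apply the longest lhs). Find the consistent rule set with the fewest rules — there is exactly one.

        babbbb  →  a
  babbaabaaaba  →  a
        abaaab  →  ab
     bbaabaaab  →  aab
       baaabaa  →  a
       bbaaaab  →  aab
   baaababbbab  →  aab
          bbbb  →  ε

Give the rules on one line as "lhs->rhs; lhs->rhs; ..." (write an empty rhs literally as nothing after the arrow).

aaa->a; ba->; bab->ab; bb->

  | babbbb => abbbb => abb => a
  | babbaabaaaba => abbaabaaaba => aaabaaaba => abaaaba => aaaba => aba => a
  | abaaab => aaab => ab
  | bbaabaaab => aabaaab => aaaab => aab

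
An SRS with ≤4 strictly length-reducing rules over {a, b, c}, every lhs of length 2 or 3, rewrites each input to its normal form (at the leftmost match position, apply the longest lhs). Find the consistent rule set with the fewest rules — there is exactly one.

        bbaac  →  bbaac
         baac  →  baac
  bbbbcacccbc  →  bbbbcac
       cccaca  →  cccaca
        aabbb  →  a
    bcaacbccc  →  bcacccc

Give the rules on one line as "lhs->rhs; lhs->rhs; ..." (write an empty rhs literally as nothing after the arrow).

  | bbaac
  | baac
  | bbbbcacccbc => bbbbcaccbc => bbbbcacbc => bbbbcabc => bbbbcac
  | cccaca

aab->ac; ab->a; cb->b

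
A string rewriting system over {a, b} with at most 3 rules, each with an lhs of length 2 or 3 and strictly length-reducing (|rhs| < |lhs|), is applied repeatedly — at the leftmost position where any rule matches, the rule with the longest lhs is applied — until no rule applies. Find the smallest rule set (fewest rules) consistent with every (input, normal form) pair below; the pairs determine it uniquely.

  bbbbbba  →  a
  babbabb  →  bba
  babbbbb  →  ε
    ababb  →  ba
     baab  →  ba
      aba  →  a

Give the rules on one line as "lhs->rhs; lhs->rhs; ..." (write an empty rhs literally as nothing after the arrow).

ab->; abb->ba; bbb->

  | bbbbbba => bbba => a
  | babbabb => bbaabb => bbaba => bba
  | babbbbb => bbabbb => bbbab => ab => ε
  | ababb => abb => ba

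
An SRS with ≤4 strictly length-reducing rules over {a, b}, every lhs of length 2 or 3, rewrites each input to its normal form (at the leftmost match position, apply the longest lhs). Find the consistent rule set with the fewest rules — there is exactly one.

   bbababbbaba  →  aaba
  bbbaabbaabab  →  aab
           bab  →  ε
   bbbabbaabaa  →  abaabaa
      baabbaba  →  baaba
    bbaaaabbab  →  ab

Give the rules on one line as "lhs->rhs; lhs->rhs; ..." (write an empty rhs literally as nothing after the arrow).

  | bbababbbaba => aababbbaba => aabbaba => aaaaba => aaba
  | bbbaabbaabab => abaabbaabab => abaaaaabab => abaaabab => ababab => aab
  | bab => ε
  | bbbabbaabaa => ababbaabaa => abaabaa

aaa->a; bab->; bb->a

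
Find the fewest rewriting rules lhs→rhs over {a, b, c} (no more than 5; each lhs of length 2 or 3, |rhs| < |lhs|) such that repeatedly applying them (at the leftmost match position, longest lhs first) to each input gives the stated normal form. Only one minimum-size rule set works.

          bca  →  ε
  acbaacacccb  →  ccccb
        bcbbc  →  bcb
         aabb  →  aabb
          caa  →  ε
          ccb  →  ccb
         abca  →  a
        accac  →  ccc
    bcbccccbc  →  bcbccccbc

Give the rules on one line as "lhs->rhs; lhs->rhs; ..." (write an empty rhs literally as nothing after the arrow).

  | bca => ε
  | acbaacacccb => cbaacacccb => cbacacccb => cbcacccb => ccccb
  | bcbbc => bcb
  | aabb

ac->c; bbc->b; bca->; caa->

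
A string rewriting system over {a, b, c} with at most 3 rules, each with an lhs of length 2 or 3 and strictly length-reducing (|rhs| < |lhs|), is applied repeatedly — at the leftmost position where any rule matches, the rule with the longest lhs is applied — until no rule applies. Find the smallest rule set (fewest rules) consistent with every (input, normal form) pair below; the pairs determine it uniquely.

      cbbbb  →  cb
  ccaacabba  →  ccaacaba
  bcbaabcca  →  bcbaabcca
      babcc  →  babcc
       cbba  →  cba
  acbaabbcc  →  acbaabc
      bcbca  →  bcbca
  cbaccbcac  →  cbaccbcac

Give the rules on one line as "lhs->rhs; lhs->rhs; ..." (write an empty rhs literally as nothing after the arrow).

bb->b; bbc->b

  | cbbbb => cbbb => cbb => cb
  | ccaacabba => ccaacaba
  | bcbaabcca
  | babcc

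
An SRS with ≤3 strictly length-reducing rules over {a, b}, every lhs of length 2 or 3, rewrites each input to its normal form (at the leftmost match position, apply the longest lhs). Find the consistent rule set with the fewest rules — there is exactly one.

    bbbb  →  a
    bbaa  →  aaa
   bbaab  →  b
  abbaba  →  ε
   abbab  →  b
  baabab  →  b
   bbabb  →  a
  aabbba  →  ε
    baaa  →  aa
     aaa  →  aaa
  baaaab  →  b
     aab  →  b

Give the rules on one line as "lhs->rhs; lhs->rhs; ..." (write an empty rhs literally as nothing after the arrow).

ab->b; ba->; bb->a

  | bbbb => abb => bb => a
  | bbaa => aaa
  | bbaab => aaab => aab => ab => b
  | abbaba => bbaba => aaba => aba => ba => ε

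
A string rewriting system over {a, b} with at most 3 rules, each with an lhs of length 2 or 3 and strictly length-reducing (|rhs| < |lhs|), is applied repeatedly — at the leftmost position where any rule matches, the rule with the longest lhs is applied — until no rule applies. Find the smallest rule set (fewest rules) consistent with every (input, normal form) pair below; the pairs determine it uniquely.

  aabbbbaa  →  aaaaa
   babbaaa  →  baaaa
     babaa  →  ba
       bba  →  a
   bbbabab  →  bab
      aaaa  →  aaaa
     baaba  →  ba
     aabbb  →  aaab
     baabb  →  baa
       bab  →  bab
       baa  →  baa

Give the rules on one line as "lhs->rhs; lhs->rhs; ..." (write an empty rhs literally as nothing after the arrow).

  | aabbbbaa => aaabbaa => aaaaa
  | babbaaa => baaaa
  | babaa => ba
  | bba => a

aba->; bb->; bbb->ab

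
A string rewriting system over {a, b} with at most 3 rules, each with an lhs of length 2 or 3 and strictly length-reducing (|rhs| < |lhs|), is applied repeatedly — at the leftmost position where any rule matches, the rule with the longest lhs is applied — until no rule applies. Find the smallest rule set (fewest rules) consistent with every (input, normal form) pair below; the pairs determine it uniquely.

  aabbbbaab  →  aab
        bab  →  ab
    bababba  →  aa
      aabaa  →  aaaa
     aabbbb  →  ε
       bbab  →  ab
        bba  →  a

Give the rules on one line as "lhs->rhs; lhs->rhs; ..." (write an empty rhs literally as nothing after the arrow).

abb->; ba->a

  | aabbbbaab => abbaab => aab
  | bab => ab
  | bababba => ababba => aabba => aa
  | aabaa => aaaa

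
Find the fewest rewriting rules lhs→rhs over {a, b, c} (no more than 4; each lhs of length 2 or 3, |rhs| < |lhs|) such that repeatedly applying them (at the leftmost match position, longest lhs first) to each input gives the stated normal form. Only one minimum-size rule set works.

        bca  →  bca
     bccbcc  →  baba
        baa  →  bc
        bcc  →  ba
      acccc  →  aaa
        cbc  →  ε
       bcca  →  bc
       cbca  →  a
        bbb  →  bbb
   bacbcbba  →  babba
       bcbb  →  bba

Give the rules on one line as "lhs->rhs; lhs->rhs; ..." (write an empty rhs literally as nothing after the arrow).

baa->bc; cbb->ba; cbc->; cc->a

  | bca
  | bccbcc => babcc => baba
  | baa => bc
  | bcc => ba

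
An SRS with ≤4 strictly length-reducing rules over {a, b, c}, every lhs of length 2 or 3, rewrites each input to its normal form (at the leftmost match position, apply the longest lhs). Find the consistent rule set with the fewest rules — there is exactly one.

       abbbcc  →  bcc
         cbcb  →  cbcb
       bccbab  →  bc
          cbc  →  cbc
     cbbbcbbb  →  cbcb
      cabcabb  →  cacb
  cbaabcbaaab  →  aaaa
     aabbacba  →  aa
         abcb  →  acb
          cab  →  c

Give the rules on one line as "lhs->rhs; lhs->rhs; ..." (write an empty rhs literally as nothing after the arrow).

ab->; abc->ac; bb->b; cba->a

  | abbbcc => bbcc => bcc
  | cbcb
  | bccbab => bcab => bc
  | cbc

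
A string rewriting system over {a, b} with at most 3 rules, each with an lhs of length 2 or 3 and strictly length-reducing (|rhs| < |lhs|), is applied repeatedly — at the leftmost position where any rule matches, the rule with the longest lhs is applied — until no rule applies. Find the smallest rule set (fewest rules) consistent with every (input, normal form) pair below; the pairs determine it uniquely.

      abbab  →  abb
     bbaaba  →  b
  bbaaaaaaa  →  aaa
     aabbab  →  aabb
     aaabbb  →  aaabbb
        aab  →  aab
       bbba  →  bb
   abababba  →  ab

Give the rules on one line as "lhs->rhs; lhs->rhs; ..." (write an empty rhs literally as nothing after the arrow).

ba->; baa->

  | abbab => abb
  | bbaaba => bba => b
  | bbaaaaaaa => baaaaa => aaa
  | aabbab => aabb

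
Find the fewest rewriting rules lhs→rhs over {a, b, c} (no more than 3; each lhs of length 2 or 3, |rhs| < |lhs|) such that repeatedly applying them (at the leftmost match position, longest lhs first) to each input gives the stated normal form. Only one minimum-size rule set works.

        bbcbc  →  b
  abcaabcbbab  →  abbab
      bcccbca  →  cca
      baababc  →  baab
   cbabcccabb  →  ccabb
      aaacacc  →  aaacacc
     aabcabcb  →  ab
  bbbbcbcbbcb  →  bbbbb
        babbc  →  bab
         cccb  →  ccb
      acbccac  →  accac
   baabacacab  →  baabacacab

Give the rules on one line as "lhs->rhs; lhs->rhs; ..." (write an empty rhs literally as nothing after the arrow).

  | bbcbc => bbc => b
  | abcaabcbbab => aabcbbab => abbab
  | bcccbca => ccbca => cca
  | baababc => baab

abc->; bc->; ccc->cc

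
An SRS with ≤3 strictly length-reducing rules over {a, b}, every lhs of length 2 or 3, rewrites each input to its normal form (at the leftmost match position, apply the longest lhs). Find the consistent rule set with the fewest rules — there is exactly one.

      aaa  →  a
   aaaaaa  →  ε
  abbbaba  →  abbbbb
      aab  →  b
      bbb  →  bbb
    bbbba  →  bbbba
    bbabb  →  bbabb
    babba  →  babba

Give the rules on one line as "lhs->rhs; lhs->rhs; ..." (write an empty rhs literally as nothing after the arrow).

aa->; aba->bb

  | aaa => a
  | aaaaaa => aaaa => aa => ε
  | abbbaba => abbbbb
  | aab => b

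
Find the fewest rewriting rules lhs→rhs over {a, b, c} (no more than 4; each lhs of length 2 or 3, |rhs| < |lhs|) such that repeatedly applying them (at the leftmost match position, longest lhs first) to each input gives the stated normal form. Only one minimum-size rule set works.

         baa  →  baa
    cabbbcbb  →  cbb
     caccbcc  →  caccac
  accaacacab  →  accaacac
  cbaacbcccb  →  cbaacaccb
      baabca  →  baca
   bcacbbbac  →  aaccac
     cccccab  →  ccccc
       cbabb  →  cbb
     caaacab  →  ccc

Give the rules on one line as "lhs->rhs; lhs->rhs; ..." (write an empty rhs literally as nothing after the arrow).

aaa->c; ab->; bbb->c; bc->a

  | baa
  | cabbbcbb => cbbcbb => cbabb => cbb
  | caccbcc => caccac
  | accaacacab => accaacac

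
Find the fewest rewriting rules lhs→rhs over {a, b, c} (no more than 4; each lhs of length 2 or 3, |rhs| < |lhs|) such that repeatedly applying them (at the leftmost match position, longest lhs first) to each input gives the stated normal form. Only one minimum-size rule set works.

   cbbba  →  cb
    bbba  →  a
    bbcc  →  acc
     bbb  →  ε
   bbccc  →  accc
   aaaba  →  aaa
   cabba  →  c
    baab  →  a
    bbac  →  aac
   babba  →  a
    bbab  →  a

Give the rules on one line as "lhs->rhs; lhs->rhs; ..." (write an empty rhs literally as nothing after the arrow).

ab->; ba->b; bb->a; ca->c

  | cbbba => caba => cba => cb
  | bbba => aba => a
  | bbcc => acc
  | bbb => ab => ε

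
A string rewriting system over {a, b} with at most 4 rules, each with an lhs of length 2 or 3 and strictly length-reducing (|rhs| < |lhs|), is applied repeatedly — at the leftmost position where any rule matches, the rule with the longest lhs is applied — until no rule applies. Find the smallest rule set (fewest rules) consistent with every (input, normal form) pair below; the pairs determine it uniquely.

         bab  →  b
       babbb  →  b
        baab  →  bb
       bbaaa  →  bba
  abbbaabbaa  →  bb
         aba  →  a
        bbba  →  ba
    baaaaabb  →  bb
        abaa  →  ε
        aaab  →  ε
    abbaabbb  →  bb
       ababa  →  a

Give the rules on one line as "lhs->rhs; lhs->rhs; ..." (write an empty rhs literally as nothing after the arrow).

aa->; ab->; bbb->b

  | bab => b
  | babbb => bbb => b
  | baab => bb
  | bbaaa => bba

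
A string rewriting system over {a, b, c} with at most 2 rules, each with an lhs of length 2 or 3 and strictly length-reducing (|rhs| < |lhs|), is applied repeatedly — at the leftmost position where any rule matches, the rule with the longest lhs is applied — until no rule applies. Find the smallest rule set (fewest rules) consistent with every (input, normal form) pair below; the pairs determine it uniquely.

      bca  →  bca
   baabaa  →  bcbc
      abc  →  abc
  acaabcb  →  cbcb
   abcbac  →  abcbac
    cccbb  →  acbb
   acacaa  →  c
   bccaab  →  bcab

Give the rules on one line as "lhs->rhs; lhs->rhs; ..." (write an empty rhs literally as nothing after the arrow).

  | bca
  | baabaa => bcbaa => bcbc
  | abc
  | acaabcb => accbcb => aabcb => cbcb

aa->c; cc->a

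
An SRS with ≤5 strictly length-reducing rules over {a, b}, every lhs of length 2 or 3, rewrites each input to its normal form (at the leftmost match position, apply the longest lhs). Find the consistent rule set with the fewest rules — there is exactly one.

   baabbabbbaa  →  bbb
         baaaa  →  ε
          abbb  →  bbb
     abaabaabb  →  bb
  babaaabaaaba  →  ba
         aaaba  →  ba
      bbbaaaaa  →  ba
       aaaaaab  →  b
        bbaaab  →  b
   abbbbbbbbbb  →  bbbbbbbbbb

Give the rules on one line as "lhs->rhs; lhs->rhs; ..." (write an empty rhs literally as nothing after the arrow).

  | baabbabbbaa => bbabbbaa => bbbbaa => bbb
  | baaaa => aa => ε
  | abbb => bbb
  | abaabaabb => baabaabb => baabb => bb

aa->; ab->b; baa->; bab->b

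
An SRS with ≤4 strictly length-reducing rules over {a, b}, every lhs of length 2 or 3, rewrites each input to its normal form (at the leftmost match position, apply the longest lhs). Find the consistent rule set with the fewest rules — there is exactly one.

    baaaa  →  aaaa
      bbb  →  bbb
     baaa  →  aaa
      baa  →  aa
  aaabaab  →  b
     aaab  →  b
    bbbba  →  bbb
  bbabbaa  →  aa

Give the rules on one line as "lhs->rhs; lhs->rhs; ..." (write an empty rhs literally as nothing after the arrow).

  | baaaa => aaaa
  | bbb
  | baaa => aaa
  | baa => aa

ab->b; ba->; baa->aa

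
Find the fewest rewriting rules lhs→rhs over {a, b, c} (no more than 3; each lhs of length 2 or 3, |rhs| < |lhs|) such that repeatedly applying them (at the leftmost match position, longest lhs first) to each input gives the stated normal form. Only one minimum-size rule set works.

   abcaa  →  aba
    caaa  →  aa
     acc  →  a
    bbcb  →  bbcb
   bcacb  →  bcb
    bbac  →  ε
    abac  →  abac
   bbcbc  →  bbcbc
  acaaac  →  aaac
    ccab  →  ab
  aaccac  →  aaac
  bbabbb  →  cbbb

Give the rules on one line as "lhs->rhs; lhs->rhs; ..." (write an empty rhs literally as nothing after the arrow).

bba->c; ca->; cc->

  | abcaa => aba
  | caaa => aa
  | acc => a
  | bbcb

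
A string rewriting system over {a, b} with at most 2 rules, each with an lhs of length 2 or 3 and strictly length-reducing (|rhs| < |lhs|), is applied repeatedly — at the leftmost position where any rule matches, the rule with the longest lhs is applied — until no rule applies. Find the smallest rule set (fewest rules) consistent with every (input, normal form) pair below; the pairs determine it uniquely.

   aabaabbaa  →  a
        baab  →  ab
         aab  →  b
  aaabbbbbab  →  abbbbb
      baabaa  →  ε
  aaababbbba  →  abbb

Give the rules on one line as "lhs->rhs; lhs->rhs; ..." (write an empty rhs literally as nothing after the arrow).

  | aabaabbaa => baabbaa => abbaa => aba => a
  | baab => ab
  | aab => b
  | aaabbbbbab => abbbbbab => abbbbb

aa->; ba->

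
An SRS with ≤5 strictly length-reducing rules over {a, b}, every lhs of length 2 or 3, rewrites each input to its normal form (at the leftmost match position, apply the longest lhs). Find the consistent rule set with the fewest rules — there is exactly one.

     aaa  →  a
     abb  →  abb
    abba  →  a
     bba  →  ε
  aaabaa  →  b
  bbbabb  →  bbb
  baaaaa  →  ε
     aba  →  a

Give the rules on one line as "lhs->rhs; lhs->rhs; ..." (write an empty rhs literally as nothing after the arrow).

  | aaa => a
  | abb
  | abba => a
  | bba => ε

aa->; ba->; baa->ab; bba->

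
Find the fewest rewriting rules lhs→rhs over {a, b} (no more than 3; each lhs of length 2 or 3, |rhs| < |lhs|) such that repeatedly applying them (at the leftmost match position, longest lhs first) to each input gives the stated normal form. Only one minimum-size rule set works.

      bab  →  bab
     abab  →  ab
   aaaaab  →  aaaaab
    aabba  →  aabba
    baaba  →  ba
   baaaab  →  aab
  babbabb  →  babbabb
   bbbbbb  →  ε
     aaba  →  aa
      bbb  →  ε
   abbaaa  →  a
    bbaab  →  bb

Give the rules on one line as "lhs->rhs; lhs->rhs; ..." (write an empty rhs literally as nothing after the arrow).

  | bab
  | abab => ab
  | aaaaab
  | aabba

aba->a; baa->; bbb->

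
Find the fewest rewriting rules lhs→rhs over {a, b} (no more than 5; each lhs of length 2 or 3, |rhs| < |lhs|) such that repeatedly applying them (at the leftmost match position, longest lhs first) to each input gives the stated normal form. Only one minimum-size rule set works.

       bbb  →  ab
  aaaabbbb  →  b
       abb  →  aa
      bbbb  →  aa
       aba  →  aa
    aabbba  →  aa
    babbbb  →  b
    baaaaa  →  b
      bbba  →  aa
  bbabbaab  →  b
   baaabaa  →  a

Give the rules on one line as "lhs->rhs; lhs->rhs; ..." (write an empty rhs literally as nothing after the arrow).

aaa->b; ba->a; baa->; bb->a

  | bbb => ab
  | aaaabbbb => babbbb => abbbb => aabb => aaa => b
  | abb => aa
  | bbbb => abb => aa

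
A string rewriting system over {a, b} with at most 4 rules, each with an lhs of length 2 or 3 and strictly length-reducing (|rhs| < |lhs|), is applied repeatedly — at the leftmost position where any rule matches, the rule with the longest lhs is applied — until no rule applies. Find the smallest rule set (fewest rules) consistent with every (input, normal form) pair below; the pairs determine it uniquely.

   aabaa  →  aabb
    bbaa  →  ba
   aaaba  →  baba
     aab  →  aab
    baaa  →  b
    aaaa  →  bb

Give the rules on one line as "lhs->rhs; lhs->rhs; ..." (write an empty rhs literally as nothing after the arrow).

aaa->ba; baa->bb; bba->b

  | aabaa => aabb
  | bbaa => ba
  | aaaba => baba
  | aab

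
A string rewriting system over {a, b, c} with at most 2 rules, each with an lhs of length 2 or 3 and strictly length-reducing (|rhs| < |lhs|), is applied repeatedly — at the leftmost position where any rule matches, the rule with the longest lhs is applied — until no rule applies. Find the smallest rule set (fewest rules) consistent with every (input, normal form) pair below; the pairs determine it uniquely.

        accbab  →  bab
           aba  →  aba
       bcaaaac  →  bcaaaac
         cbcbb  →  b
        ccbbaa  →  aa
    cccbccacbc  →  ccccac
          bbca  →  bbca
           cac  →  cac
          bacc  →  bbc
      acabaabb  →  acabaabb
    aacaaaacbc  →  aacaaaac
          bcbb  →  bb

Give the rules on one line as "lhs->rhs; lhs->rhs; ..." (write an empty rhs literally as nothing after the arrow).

  | accbab => bcbab => bab
  | aba
  | bcaaaac
  | cbcbb => cbb => b

acc->bc; cb->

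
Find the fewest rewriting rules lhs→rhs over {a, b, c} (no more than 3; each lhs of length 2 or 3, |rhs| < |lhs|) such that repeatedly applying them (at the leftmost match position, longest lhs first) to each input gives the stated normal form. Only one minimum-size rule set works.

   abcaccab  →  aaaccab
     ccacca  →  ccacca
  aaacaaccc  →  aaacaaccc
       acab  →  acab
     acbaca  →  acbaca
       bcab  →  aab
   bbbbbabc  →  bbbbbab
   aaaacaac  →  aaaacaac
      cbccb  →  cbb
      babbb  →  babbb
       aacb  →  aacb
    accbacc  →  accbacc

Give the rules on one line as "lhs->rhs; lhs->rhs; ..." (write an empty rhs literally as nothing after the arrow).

bc->b; bca->aa

  | abcaccab => aaaccab
  | ccacca
  | aaacaaccc
  | acab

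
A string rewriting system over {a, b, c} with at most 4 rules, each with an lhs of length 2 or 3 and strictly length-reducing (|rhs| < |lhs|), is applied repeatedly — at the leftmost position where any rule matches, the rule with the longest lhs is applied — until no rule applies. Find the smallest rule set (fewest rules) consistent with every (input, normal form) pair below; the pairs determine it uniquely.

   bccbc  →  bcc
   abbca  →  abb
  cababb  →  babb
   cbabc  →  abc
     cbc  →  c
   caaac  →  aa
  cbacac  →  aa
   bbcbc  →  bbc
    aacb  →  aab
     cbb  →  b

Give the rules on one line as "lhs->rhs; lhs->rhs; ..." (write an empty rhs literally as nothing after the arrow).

ac->a; ca->; cb->

  | bccbc => bcc
  | abbca => abb
  | cababb => babb
  | cbabc => abc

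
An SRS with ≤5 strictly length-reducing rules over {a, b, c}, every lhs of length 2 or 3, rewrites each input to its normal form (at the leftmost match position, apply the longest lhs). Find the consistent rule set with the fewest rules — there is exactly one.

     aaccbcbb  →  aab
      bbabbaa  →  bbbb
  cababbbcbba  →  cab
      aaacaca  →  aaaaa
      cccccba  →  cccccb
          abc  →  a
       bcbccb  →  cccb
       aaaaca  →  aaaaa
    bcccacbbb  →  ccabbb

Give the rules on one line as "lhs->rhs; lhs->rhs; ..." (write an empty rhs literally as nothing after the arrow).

  | aaccbcbb => aacbcbb => aabcbb => aacb => aab
  | bbabbaa => bbbbaa => bbbba => bbbb
  | cababbbcbba => cabbbbcbba => cabbbcba => cabbca => caba => cab
  | aaacaca => aaaaca => aaaaa

ac->a; ba->b; bc->; bcb->c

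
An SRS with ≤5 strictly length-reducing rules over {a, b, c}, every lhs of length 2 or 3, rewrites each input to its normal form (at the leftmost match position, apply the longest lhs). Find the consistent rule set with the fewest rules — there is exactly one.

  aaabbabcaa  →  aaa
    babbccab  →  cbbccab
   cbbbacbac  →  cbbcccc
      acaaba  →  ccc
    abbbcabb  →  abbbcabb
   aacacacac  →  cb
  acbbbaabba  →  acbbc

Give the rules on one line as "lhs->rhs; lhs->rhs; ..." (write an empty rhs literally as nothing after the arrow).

  | aaabbabcaa => aaabcbcaa => aabcaa => aaa
  | babbccab => cbbccab
  | cbbbacbac => cbbccbac => cbbcccc
  | acaaba => cbaba => ccba => ccc

abc->; aca->cb; ba->c; cac->a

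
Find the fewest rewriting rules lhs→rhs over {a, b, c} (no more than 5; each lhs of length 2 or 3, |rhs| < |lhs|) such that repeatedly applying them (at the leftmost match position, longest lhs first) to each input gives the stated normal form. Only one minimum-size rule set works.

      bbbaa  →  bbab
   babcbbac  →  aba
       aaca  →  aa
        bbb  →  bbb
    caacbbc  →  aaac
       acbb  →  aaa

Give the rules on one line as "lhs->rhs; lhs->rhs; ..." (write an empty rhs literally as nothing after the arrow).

  | bbbaa => bbab
  | babcbbac => babaaac => baabac => abbac => aba
  | aaca => aa
  | bbb

baa->ab; bac->a; ca->; cbb->aa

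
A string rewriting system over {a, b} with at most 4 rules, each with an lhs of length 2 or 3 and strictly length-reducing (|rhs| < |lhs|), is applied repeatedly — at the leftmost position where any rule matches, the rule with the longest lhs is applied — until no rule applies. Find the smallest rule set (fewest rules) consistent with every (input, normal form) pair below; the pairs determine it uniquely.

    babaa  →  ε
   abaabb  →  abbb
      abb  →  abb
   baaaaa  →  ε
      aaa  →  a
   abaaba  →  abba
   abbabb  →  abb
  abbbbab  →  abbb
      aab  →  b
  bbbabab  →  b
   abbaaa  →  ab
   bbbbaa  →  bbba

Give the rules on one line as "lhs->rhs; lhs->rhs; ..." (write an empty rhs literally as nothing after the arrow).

  | babaa => aa => ε
  | abaabb => ababb => abbb
  | abb
  | baaaaa => aaaa => aa => ε

aa->; aba->ab; baa->a; bab->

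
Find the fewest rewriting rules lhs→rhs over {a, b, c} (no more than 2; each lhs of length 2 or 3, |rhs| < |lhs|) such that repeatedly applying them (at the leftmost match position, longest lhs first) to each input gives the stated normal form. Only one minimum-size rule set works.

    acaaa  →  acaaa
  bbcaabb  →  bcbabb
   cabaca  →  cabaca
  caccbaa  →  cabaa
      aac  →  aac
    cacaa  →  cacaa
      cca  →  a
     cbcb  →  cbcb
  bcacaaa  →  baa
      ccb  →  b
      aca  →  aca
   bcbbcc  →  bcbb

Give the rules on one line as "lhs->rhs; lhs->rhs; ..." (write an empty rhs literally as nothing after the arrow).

  | acaaa
  | bbcaabb => bcbabb
  | cabaca
  | caccbaa => cabaa

bca->cb; cc->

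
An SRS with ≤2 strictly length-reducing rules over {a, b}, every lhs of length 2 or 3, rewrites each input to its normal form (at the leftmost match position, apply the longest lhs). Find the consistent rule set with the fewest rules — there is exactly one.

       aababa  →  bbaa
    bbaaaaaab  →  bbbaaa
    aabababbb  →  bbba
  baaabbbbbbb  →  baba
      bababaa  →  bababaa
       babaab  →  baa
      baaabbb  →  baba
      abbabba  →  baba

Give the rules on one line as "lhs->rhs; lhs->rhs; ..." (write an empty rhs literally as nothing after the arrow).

  | aababa => baaba => bbaa
  | bbaaaaaab => bbaaaaba => bbaabaa => bbbaaa
  | aabababbb => baababbb => bbaabbb => bbbabb => bbba
  | baaabbbbbbb => bababbbbbb => bababbbb => bababb => baba

aab->ba; abb->a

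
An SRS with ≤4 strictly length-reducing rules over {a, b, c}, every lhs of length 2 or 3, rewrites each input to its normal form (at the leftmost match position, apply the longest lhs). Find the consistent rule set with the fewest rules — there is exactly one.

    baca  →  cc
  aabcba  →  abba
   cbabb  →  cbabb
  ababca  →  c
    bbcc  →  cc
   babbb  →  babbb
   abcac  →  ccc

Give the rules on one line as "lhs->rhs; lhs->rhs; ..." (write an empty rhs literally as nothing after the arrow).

  | baca => bcc => cc
  | aabcba => aacba => abba
  | cbabb
  | ababca => abaca => abcc => acc => bc => c

ac->b; aca->cc; bc->c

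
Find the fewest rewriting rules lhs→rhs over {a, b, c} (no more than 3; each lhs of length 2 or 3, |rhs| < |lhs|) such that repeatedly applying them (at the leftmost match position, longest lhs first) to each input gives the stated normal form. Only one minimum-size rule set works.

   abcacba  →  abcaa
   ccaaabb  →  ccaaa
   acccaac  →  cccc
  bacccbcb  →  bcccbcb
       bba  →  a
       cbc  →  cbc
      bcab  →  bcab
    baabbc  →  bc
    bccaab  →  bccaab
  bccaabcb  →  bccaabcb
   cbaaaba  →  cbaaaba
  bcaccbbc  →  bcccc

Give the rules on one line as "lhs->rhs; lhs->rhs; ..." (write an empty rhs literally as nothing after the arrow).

  | abcacba => abcaa
  | ccaaabb => ccaaa
  | acccaac => cccaac => cccac => cccc
  | bacccbcb => bcccbcb

ac->c; acb->a; bb->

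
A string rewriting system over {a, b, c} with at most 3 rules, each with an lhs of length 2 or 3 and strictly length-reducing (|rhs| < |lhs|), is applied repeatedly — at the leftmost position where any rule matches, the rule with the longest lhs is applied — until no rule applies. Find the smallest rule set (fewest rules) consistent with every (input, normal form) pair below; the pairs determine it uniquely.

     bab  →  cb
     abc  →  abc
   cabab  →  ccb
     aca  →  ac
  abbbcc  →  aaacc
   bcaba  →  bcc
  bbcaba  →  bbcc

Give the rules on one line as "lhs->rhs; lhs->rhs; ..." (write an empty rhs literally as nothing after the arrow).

  | bab => cb
  | abc
  | cabab => cbab => ccb
  | aca => ac

ba->c; bbb->aa; ca->c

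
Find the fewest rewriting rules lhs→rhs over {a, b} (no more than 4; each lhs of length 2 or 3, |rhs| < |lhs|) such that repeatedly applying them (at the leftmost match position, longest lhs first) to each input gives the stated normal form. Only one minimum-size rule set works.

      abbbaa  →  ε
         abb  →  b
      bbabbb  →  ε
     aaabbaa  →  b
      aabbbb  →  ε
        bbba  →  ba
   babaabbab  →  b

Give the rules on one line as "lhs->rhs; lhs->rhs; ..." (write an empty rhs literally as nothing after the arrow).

aa->; ab->; bb->

  | abbbaa => bbaa => aa => ε
  | abb => b
  | bbabbb => abbb => bb => ε
  | aaabbaa => abbaa => baa => b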